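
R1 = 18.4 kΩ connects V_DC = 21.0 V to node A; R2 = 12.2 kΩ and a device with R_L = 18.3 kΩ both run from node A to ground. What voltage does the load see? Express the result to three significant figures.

V_out ≈ 5.98 V

First combine the lower leg with the load: R2 ‖ R_L = 7.320 kΩ.
Now apply the divider: V_out = 21.0 × 0.2846 = 5.977 V.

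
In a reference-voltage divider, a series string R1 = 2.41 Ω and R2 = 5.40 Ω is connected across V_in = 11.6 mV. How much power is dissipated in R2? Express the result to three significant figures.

P ≈ 11.9 µW

Series current I = V_in/ΣR = 11.6/7.810 = 1.485 mA.
V(R2) = I·R = 8.020 mV; P = V·I = 8.020 × 1.485 = 11.91 µW.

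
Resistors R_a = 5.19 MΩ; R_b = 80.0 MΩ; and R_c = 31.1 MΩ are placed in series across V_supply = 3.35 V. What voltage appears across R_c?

V ≈ 0.896 V

Series total: ΣR = 5.19 + 80.0 + 31.1 = 116.3 MΩ.
By the voltage-divider rule, V = 3.35 × 31.10/116.3 = 0.8959 V.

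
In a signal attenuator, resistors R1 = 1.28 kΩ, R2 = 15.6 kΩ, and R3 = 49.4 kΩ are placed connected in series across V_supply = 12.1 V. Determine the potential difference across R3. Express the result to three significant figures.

V ≈ 9.02 V

ΣR = 1.28 + 15.6 + 49.4 = 66.28 kΩ.
By the voltage-divider rule, V = 12.1 × 49.40/66.28 = 9.018 V.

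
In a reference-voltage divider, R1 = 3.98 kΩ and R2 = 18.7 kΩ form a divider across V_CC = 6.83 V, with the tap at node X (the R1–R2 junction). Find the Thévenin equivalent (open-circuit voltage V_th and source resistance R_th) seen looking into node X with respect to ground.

V_th ≈ 5.63 V, R_th ≈ 3.28 kΩ

With X open, the divider is unloaded: V_th = 6.83 × 18.7/22.68 = 5.631 V.
Looking into X with the source shorted: R_th = R1·R2/(R1+R2) = 3.980 × 18.7/22.68 = 3.282 kΩ.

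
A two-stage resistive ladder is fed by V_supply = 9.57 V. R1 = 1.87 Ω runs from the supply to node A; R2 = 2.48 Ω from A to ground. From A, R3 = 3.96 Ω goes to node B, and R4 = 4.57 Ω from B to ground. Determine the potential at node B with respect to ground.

V_B ≈ 2.60 V

Looking into the second stage from A: R3 + R4 = 8.530 Ω appears in parallel with R2.
Effective lower resistance at A: R2 ‖ 8.530 = 1.921 Ω.
First divider: V_A = V_supply · 1.921/(1.87 + 1.921) = 4.850 V.
Then the unloaded second divider: V_B = V_A × R4/(R3+R4) = 4.850 × 0.5358 = 2.598 V.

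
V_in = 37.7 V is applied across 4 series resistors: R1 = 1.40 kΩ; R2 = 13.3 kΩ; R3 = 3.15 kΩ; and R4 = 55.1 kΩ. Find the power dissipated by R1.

The common current is I = 37.7/72.95 = 0.5168 mA.
P = I²R = 0.2671 × 1.40 = 0.3739 mW.

P ≈ 0.374 mW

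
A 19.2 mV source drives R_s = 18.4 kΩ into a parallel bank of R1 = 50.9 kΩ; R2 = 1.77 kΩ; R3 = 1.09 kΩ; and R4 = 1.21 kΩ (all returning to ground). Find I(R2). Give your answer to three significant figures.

Equivalent of the parallel group: R_p = 0.4295 kΩ.
V_A by voltage divider: V_A = 19.2 × 0.4295/(18.4 + 0.4295) = 0.4379 mV.
Branch current I = V_A/R2 = 0.4379/1.77 = 0.2474 µA.
(Equivalently: I_total = 1.020 µA, then current-divider fraction G_k/ΣG = 0.2426.)

I ≈ 0.247 µA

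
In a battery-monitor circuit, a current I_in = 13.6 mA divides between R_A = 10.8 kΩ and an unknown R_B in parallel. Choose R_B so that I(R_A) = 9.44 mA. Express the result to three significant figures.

In a two-way split, I_A/I_in = R_B/(R_A + R_B).
With f = 0.6941, R_B = R_A · f/(1−f) = 10.8 × 2.269 = 24.51 kΩ.

R_B ≈ 24.5 kΩ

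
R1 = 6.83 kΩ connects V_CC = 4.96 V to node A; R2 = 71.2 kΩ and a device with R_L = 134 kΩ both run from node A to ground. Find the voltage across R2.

R2 ‖ R_L = (71.2 × 134)/(71.2 + 134) = 46.50 kΩ.
Voltage divider with the loaded lower leg: V_out = 4.96 × 46.50/(6.83 + 46.50) = 4.96 × 0.8719 = 4.325 V.
(Unloaded it would be 4.53 V; the load pulls it down.)

V_out ≈ 4.32 V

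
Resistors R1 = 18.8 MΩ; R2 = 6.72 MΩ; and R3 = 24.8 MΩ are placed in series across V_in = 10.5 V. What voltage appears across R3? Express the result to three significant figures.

ΣR = 18.8 + 6.72 + 24.8 = 50.32 MΩ.
Voltage divider: V = V_in · (24.80 / 50.32) = 10.5 × 0.4928 = 5.175 V.

V ≈ 5.17 V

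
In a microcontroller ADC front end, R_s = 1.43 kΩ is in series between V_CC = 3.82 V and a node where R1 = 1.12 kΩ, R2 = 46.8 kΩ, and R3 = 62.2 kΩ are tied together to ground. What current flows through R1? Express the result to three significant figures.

I ≈ 1.46 mA

Equivalent of the parallel group: R_p = 1.075 kΩ.
V_A by voltage divider: V_A = 3.82 × 1.075/(1.43 + 1.075) = 1.639 V.
I(R1) = V_A / R1 = 1.639/1.12 = 1.464 mA.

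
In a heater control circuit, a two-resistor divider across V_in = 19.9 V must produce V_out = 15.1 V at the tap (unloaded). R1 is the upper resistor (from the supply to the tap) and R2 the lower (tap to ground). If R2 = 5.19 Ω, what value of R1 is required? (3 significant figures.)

V_out/V_in = R2/(R1+R2) = 0.7588.
R1 = R2·(1/k − 1) = 5.19 × 0.3179 = 1.650 Ω.

R1 ≈ 1.65 Ω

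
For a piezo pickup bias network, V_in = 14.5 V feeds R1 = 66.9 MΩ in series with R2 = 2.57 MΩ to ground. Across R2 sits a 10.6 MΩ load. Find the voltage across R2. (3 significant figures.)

V_out ≈ 0.435 V

The load sits in parallel with R2, giving an effective lower resistance R2' = R2·R_L/(R2+R_L) = 2.068 MΩ.
Now apply the divider: V_out = 14.5 × 0.02999 = 0.4349 V.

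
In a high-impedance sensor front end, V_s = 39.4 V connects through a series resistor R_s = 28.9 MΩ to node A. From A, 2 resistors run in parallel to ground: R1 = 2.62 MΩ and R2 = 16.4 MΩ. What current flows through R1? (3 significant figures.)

Parallel bank: R_p = 1/(1/2.62 + 1/16.4) = 2.259 MΩ.
V_A = 39.4 × 2.259/31.16 = 2.857 V.
Branch current I = V_A/R1 = 2.857/2.62 = 1.090 µA.

I ≈ 1.09 µA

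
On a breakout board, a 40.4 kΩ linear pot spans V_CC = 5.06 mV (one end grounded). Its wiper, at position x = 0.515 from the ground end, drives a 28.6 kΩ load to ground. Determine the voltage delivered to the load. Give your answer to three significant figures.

Split the track: R_lower = x·R_p = 20.81 kΩ, R_upper = (1−x)·R_p = 19.59 kΩ.
(x·R_p) ‖ R_L = 12.04 kΩ.
V_out = 5.06 × 12.04/(19.59 + 12.04) = 1.926 mV.
(Unloaded: V_out = x·V_CC = 2.61 mV.)

V_out ≈ 1.93 mV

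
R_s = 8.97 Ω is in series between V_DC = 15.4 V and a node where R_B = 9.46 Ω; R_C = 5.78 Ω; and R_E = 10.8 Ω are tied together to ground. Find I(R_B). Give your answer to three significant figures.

Equivalent of the parallel group: R_p = 2.693 Ω.
V_A = 15.4 × 2.693/11.66 = 3.556 V.
Branch current I = V_A/R_B = 3.556/9.46 = 0.3759 A.

I ≈ 0.376 A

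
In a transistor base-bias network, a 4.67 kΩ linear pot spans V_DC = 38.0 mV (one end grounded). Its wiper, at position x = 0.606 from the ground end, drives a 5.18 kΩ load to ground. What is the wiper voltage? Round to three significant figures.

V_out ≈ 18.9 mV

Lower segment x·R_p = 2.830 kΩ; upper segment (1−x)·R_p = 1.840 kΩ.
(x·R_p) ‖ R_L = 1.830 kΩ.
V_out = 38.0 × 1.830/(1.840 + 1.830) = 18.95 mV.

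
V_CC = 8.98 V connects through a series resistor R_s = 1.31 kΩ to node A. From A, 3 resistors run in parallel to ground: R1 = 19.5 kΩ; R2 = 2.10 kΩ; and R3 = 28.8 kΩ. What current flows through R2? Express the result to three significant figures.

Combine the parallel branches: R_p = (1/19.5 + 1/2.10 + 1/28.8)⁻¹ = 1.779 kΩ.
Node voltage V_A = V_CC · R_p/(R_s + R_p) = 8.98 × 0.5759 = 5.171 V.
Branch current I = V_A/R2 = 5.171/2.10 = 2.463 mA.

I ≈ 2.46 mA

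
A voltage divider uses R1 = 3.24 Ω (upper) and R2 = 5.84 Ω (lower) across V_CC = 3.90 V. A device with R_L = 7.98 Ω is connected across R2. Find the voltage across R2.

V_out ≈ 1.99 V

R2 ‖ R_L = (5.84 × 7.98)/(5.84 + 7.98) = 3.372 Ω.
Now apply the divider: V_out = 3.90 × 0.5100 = 1.989 V.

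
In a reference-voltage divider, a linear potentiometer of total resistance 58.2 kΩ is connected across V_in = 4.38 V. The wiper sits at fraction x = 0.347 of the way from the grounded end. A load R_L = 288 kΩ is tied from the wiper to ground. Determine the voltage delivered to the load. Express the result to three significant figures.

Lower segment x·R_p = 20.20 kΩ; upper segment (1−x)·R_p = 38.00 kΩ.
(x·R_p) ‖ R_L = 18.87 kΩ.
Loaded-divider output: V_out = 4.38 × 0.3318 = 1.453 V.
(Unloaded: V_out = x·V_in = 1.52 V.)

V_out ≈ 1.45 V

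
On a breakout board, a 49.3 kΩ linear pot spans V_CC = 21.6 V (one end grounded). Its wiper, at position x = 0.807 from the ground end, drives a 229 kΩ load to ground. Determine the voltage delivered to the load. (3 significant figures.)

Split the track: R_lower = x·R_p = 39.79 kΩ, R_upper = (1−x)·R_p = 9.515 kΩ.
Lower segment in parallel with the load: 39.79 ‖ 229 = 33.90 kΩ.
Loaded-divider output: V_out = 21.6 × 0.7808 = 16.87 V.

V_out ≈ 16.9 V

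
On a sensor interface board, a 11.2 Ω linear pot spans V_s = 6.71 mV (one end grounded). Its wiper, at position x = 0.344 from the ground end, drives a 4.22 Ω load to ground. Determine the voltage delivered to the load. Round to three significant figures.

The pot divides into 7.347 Ω above the wiper and 3.853 Ω below.
Lower segment in parallel with the load: 3.853 ‖ 4.22 = 2.014 Ω.
V_out = 6.71 × 2.014/(7.347 + 2.014) = 1.444 mV.

V_out ≈ 1.44 mV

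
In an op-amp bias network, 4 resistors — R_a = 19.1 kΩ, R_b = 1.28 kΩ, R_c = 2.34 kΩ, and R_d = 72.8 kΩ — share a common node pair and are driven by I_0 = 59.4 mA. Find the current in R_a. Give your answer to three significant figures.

I ≈ 2.44 mA

Total conductance ΣG = 1/19.1 + 1/1.28 + 1/2.34 + 1/72.8 = 1.275 (units of 1/kΩ).
Current divider: I(R_a) = I_0 · G_k/ΣG = 59.4 × (0.05236/1.275) = 59.4 × 0.04107 = 2.440 mA.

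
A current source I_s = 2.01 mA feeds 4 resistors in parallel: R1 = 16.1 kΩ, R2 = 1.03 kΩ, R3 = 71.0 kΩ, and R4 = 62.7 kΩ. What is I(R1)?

I ≈ 0.117 mA

Total conductance ΣG = 1/16.1 + 1/1.03 + 1/71.0 + 1/62.7 = 1.063 (units of 1/kΩ).
Current divider: I(R1) = I_s · G_k/ΣG = 2.01 × (0.06211/1.063) = 2.01 × 0.05843 = 0.1174 mA.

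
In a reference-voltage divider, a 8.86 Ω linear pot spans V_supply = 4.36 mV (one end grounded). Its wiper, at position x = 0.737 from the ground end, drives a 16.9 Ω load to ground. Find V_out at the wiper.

Lower segment x·R_p = 6.530 Ω; upper segment (1−x)·R_p = 2.330 Ω.
(x·R_p) ‖ R_L = 4.710 Ω.
Then V_out = V_supply · 4.710/(2.330 + 4.710) = 2.917 mV.
(Unloaded: V_out = x·V_supply = 3.21 mV.)

V_out ≈ 2.92 mV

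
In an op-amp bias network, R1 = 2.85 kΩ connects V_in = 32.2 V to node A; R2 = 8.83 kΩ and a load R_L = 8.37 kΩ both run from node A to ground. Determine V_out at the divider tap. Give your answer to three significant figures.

First combine the lower leg with the load: R2 ‖ R_L = 4.297 kΩ.
Voltage divider with the loaded lower leg: V_out = 32.2 × 4.297/(2.85 + 4.297) = 32.2 × 0.6012 = 19.36 V.
(Unloaded it would be 24.3 V; the load pulls it down.)

V_out ≈ 19.4 V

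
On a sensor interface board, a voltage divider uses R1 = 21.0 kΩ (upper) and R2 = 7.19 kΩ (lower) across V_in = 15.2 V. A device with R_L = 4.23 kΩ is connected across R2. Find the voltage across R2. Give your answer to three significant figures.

V_out ≈ 1.71 V

First combine the lower leg with the load: R2 ‖ R_L = 2.663 kΩ.
Then V_out = V_in · R2'/(R1 + R2') = 15.2 × 2.663/23.66 = 1.711 V.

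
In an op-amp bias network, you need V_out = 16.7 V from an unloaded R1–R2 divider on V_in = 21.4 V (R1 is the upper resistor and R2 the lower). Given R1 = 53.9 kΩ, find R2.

R2 ≈ 192 kΩ

The divider ratio is R2/(R1+R2) = 16.7/21.4 = 0.7804.
R2 = R1 · 0.7804/(1 − 0.7804) = 191.5 kΩ.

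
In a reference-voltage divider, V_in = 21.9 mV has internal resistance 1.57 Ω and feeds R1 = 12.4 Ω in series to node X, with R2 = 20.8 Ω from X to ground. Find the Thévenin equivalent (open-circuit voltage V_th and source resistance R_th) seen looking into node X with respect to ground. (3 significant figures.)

V_th ≈ 13.1 mV, R_th ≈ 8.36 Ω

R1' = 1.57 + 12.4 = 13.97 Ω (source resistance + R1).
V_th is the unloaded tap voltage: V_in · R2/(R1'+R2) = 21.9 × 0.5982 = 13.10 mV.
With V_in suppressed (replaced by a short), R_th = R1' ‖ R2 = (13.97 × 20.8)/(13.97 + 20.8) = 8.357 Ω.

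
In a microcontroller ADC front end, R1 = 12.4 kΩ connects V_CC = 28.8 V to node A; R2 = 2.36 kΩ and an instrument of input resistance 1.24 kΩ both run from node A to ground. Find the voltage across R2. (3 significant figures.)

First combine the lower leg with the load: R2 ‖ R_L = 0.8129 kΩ.
Now apply the divider: V_out = 28.8 × 0.06152 = 1.772 V.

V_out ≈ 1.77 V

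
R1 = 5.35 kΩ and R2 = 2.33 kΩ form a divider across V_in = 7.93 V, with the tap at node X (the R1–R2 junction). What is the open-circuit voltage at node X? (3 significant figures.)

Open-circuit (no load on X): V_th = V_in · R2/(R1 + R2) = 7.93 × 2.33/(5.350 + 2.33) = 2.406 V.

V_th ≈ 2.41 V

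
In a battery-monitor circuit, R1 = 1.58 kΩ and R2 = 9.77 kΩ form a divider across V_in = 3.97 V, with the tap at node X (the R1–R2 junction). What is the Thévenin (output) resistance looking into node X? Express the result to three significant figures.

Zeroing V_in shorts the top of R1 to ground, so R_th = R1 ‖ R2 = 1.360 kΩ.

R_th ≈ 1.36 kΩ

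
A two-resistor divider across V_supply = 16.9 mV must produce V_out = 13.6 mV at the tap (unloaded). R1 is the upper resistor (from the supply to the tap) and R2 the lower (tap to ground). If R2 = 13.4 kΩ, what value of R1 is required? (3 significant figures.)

R1 ≈ 3.25 kΩ

The divider ratio is R2/(R1+R2) = 13.6/16.9 = 0.8047.
Rearranging, R1 = R2·(1−k)/k = 13.4 × 0.2426 = 3.251 kΩ.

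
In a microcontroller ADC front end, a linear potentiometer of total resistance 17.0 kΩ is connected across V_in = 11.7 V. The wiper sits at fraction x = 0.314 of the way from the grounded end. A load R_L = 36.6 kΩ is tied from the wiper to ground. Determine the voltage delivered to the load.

V_out ≈ 3.34 V

Split the track: R_lower = x·R_p = 5.338 kΩ, R_upper = (1−x)·R_p = 11.66 kΩ.
Lower segment in parallel with the load: 5.338 ‖ 36.6 = 4.659 kΩ.
Loaded-divider output: V_out = 11.7 × 0.2854 = 3.340 V.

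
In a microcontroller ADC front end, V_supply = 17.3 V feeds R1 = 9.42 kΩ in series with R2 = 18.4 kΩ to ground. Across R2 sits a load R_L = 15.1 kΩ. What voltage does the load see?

R2 ‖ R_L = (18.4 × 15.1)/(18.4 + 15.1) = 8.294 kΩ.
Then V_out = V_supply · R2'/(R1 + R2') = 17.3 × 8.294/17.71 = 8.100 V.
(Unloaded it would be 11.4 V; the load pulls it down.)

V_out ≈ 8.10 V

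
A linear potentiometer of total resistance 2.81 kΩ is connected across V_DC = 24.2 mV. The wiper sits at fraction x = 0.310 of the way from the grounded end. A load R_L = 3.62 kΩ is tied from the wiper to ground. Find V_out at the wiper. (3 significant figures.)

Split the track: R_lower = x·R_p = 0.8711 kΩ, R_upper = (1−x)·R_p = 1.939 kΩ.
(x·R_p) ‖ R_L = 0.7021 kΩ.
Loaded-divider output: V_out = 24.2 × 0.2659 = 6.434 mV.
(Unloaded: V_out = x·V_DC = 7.50 mV.)

V_out ≈ 6.43 mV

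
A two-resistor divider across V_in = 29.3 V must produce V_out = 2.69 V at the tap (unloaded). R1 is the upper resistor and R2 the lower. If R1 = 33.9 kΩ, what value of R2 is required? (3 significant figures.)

R2 ≈ 3.43 kΩ

The divider ratio is R2/(R1+R2) = 2.69/29.3 = 0.09181.
So R2 = R1 · V_out/(V_in − V_out) = 33.9 × 2.69/(29.3 − 2.69) = 33.9 × 0.1011 = 3.427 kΩ.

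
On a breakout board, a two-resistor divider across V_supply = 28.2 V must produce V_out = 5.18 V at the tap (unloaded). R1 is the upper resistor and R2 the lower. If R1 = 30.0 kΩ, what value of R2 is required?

The divider ratio is R2/(R1+R2) = 5.18/28.2 = 0.1837.
Rearranging, R2 = R1·k/(1−k) = 30.0 × 0.2250 = 6.751 kΩ.

R2 ≈ 6.75 kΩ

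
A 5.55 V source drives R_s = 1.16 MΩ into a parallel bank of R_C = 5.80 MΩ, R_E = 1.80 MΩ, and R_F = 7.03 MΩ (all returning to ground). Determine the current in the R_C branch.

Equivalent of the parallel group: R_p = 1.149 MΩ.
V_A = 5.55 × 1.149/2.309 = 2.762 V.
Branch current I = V_A/R_C = 2.762/5.80 = 0.4762 µA.
(Equivalently: I_total = 2.403 µA, then current-divider fraction G_k/ΣG = 0.1981.)

I ≈ 0.476 µA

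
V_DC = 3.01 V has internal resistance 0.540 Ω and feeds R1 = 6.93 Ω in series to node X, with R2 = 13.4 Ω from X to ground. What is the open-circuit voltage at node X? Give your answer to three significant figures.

V_th ≈ 1.93 V

R1' = 0.540 + 6.93 = 7.470 Ω (source resistance + R1).
With X open, the divider is unloaded: V_th = 3.01 × 13.4/20.87 = 1.933 V.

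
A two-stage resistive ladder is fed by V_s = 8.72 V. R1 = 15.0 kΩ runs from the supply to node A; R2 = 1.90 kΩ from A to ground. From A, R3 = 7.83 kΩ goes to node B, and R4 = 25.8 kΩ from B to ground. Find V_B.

V_B ≈ 0.716 V

Looking into the second stage from A: R3 + R4 = 33.63 kΩ appears in parallel with R2.
R2 ‖ (R3+R4) = 1.798 kΩ.
So V_A = 8.72 × 0.1071 = 0.9335 V.
Then the unloaded second divider: V_B = V_A × R4/(R3+R4) = 0.9335 × 0.7672 = 0.7162 V.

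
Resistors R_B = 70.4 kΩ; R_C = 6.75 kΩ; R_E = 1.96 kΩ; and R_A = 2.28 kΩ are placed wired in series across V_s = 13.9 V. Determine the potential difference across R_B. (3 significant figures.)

Total series resistance ΣR = 70.4 + 6.75 + 1.96 + 2.28 = 81.39 kΩ.
By the voltage-divider rule, V = 13.9 × 70.40/81.39 = 12.02 V.

V ≈ 12.0 V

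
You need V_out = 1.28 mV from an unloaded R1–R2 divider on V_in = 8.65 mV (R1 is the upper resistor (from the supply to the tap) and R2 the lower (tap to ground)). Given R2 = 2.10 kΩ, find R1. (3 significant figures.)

R1 ≈ 12.1 kΩ

The divider ratio is R2/(R1+R2) = 1.28/8.65 = 0.1480.
R1 = R2·(1/k − 1) = 2.10 × 5.758 = 12.09 kΩ.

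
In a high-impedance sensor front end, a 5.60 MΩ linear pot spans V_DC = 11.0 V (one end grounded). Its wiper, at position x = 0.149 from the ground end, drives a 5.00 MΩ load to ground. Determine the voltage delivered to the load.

Lower segment x·R_p = 0.8344 MΩ; upper segment (1−x)·R_p = 4.766 MΩ.
Lower segment in parallel with the load: 0.8344 ‖ 5.00 = 0.7151 MΩ.
Then V_out = V_DC · 0.7151/(4.766 + 0.7151) = 1.435 V.

V_out ≈ 1.44 V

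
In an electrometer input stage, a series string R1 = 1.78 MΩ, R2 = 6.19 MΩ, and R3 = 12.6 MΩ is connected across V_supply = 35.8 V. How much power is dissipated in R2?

Series current I = V_supply/ΣR = 35.8/20.57 = 1.740 µA.
V(R2) = I·R = 10.77 V; P = V·I = 10.77 × 1.740 = 18.75 µW.

P ≈ 18.7 µW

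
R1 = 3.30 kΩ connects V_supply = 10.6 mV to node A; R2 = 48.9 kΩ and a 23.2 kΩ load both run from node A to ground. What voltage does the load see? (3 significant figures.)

V_out ≈ 8.76 mV

First combine the lower leg with the load: R2 ‖ R_L = 15.73 kΩ.
Then V_out = V_supply · R2'/(R1 + R2') = 10.6 × 15.73/19.03 = 8.762 mV.
(Unloaded it would be 9.93 mV; the load pulls it down.)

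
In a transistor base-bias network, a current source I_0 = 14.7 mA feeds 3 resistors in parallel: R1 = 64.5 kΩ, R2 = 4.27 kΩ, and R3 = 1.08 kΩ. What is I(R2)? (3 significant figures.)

Conductances: ΣG = 1/64.5 + 1/4.27 + 1/1.08 = 1.176 (1/kΩ).
R2 takes the fraction G_k/ΣG = 0.2342/1.176 = 0.1992, so I = 14.7 × 0.1992 = 2.928 mA.

I ≈ 2.93 mA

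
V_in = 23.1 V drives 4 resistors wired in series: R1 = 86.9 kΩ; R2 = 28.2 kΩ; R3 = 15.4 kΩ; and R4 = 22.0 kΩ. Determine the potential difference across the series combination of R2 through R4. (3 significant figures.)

V ≈ 9.94 V

Series total: ΣR = 86.9 + 28.2 + 15.4 + 22.0 = 152.5 kΩ.
R_{R2..R4} = 28.2 + 15.4 + 22.0 = 65.60 kΩ.
By the voltage-divider rule, V = 23.1 × 65.60/152.5 = 9.937 V.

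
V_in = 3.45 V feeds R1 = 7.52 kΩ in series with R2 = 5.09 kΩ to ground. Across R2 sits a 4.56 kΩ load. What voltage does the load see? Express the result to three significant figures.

V_out ≈ 0.836 V

The load sits in parallel with R2, giving an effective lower resistance R2' = R2·R_L/(R2+R_L) = 2.405 kΩ.
Voltage divider with the loaded lower leg: V_out = 3.45 × 2.405/(7.52 + 2.405) = 3.45 × 0.2423 = 0.8361 V.
(Unloaded it would be 1.39 V; the load pulls it down.)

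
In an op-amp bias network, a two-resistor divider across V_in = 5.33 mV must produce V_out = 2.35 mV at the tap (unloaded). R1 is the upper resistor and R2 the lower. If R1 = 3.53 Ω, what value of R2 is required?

R2 ≈ 2.78 Ω

V_out/V_in = R2/(R1+R2) = 0.4409.
R2 = R1 · 0.4409/(1 − 0.4409) = 2.784 Ω.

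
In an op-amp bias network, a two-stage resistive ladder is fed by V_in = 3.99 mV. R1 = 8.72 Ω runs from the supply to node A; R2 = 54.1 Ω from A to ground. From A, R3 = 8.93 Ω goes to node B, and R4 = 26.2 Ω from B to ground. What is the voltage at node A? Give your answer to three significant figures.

V_A ≈ 2.83 mV

Looking into the second stage from A: R3 + R4 = 35.13 Ω appears in parallel with R2.
Effective lower resistance at A: R2 ‖ 35.13 = 21.30 Ω.
V_A = 3.99 × 21.30/(8.72 + 21.30) = 2.831 mV.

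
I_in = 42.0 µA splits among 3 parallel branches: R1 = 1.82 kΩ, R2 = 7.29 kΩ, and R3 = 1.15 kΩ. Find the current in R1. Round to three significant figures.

I ≈ 14.8 µA

ΣG = 1/1.82 + 1/7.29 + 1/1.15 = 1.556.
By the current-divider rule, I = I_in · G_k/ΣG = 42.0 × 0.3531 = 14.83 µA.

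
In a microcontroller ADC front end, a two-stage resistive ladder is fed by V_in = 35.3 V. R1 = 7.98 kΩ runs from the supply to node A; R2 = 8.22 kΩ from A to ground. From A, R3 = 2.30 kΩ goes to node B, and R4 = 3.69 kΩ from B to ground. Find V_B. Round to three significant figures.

Looking into the second stage from A: R3 + R4 = 5.990 kΩ appears in parallel with R2.
R2 ‖ (R3+R4) = 3.465 kΩ.
So V_A = 35.3 × 0.3028 = 10.69 V.
Stage 2 is unloaded, so V_B = V_A · R4/(R3+R4) = 10.69 × 3.69/5.990 = 6.584 V.

V_B ≈ 6.58 V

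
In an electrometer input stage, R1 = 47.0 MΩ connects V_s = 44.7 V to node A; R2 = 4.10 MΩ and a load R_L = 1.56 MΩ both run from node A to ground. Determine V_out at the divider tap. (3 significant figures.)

R2 ‖ R_L = (4.10 × 1.56)/(4.10 + 1.56) = 1.130 MΩ.
Now apply the divider: V_out = 44.7 × 0.02348 = 1.050 V.

V_out ≈ 1.05 V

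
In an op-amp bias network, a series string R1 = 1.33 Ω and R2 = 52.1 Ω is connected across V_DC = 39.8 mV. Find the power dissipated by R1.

Series current I = V_DC/ΣR = 39.8/53.43 = 0.7449 mA.
P(R1) = I²·R1 = (0.7449)² × 1.33 = 0.7380 µW.

P ≈ 0.738 µW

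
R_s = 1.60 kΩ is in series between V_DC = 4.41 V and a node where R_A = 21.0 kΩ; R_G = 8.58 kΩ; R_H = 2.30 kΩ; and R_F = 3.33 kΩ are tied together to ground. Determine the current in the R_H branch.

Parallel bank: R_p = 1/(1/21.0 + 1/8.58 + 1/2.30 + 1/3.33) = 1.112 kΩ.
V_A by voltage divider: V_A = 4.41 × 1.112/(1.60 + 1.112) = 1.808 V.
Branch current I = V_A/R_H = 1.808/2.30 = 0.7862 mA.

I ≈ 0.786 mA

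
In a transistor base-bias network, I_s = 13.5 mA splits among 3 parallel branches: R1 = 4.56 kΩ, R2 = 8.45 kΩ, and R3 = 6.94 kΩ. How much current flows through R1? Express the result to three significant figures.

ΣG = 1/4.56 + 1/8.45 + 1/6.94 = 0.4817.
Current divider: I(R1) = I_s · G_k/ΣG = 13.5 × (0.2193/0.4817) = 13.5 × 0.4552 = 6.146 mA.

I ≈ 6.15 mA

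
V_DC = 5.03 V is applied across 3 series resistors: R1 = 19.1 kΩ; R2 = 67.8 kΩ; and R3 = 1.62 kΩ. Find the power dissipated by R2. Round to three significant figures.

ΣR = 88.52 kΩ → I = 5.03/88.52 = 0.05682 mA.
P(R2) = I²·R2 = (0.05682)² × 67.8 = 0.2189 mW.

P ≈ 0.219 mW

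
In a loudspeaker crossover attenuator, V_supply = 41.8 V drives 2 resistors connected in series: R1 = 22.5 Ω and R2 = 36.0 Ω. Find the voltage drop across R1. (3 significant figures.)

Series total: ΣR = 22.5 + 36.0 = 58.50 Ω.
By the voltage-divider rule, V = 41.8 × 22.50/58.50 = 16.08 V.

V ≈ 16.1 V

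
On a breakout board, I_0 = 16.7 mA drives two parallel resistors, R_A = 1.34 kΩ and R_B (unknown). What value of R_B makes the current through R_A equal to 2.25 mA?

R_B ≈ 0.209 kΩ

Two-branch current divider: I_A = I_0 · R_B/(R_A + R_B).
2.25/16.7 = R_B/(R_A + R_B) → R_B = R_A · (0.1347)/(1 − 0.1347) = 1.34 × 0.1557 = 0.2087 kΩ.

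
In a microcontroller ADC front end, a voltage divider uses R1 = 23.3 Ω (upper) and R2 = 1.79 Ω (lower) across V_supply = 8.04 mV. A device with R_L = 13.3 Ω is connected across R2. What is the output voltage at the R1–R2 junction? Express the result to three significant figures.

V_out ≈ 0.510 mV

The load sits in parallel with R2, giving an effective lower resistance R2' = R2·R_L/(R2+R_L) = 1.578 Ω.
Now apply the divider: V_out = 8.04 × 0.06342 = 0.5099 mV.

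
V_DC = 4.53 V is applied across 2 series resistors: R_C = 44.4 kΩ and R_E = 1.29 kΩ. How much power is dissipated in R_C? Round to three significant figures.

Series current I = V_DC/ΣR = 4.53/45.69 = 0.09915 mA.
P = I²R = 0.009830 × 44.4 = 0.4365 mW.

P ≈ 0.436 mW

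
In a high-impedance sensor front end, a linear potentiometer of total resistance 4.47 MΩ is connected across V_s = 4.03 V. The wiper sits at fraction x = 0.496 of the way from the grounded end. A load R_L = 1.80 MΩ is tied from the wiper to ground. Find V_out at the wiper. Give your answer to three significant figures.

Split the track: R_lower = x·R_p = 2.217 MΩ, R_upper = (1−x)·R_p = 2.253 MΩ.
R_L loads the lower segment: effective lower R = 0.9935 MΩ.
Then V_out = V_s · 0.9935/(2.253 + 0.9935) = 1.233 V.

V_out ≈ 1.23 V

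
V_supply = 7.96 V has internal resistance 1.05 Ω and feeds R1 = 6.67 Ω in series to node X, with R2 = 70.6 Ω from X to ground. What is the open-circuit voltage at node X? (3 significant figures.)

R1' = 1.05 + 6.67 = 7.720 Ω (source resistance + R1).
Open-circuit (no load on X): V_th = V_supply · R2/(R1' + R2) = 7.96 × 70.6/(7.720 + 70.6) = 7.175 V.

V_th ≈ 7.18 V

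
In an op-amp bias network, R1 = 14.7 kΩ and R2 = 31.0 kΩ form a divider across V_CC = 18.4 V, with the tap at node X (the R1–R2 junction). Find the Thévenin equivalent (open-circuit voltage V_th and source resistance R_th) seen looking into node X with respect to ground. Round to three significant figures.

With X open, the divider is unloaded: V_th = 18.4 × 31.0/45.70 = 12.48 V.
Zeroing V_CC shorts the top of R1 to ground, so R_th = R1 ‖ R2 = 9.972 kΩ.

V_th ≈ 12.5 V, R_th ≈ 9.97 kΩ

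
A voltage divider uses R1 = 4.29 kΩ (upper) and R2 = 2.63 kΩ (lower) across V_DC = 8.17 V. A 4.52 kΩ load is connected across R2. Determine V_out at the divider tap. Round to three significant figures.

V_out ≈ 2.28 V

First combine the lower leg with the load: R2 ‖ R_L = 1.663 kΩ.
Voltage divider with the loaded lower leg: V_out = 8.17 × 1.663/(4.29 + 1.663) = 8.17 × 0.2793 = 2.282 V.
(Unloaded it would be 3.11 V; the load pulls it down.)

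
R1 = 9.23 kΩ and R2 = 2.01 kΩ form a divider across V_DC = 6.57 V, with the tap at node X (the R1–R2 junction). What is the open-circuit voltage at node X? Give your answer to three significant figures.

With X open, the divider is unloaded: V_th = 6.57 × 2.01/11.24 = 1.175 V.

V_th ≈ 1.17 V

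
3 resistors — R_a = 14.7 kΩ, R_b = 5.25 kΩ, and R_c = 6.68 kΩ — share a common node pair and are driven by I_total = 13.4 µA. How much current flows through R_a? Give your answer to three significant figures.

Conductances: ΣG = 1/14.7 + 1/5.25 + 1/6.68 = 0.4082 (1/kΩ).
Current divider: I(R_a) = I_total · G_k/ΣG = 13.4 × (0.06803/0.4082) = 13.4 × 0.1667 = 2.233 µA.

I ≈ 2.23 µA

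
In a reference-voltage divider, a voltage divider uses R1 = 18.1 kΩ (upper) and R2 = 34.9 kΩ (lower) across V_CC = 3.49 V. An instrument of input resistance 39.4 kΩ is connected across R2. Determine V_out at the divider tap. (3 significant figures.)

V_out ≈ 1.76 V

The load sits in parallel with R2, giving an effective lower resistance R2' = R2·R_L/(R2+R_L) = 18.51 kΩ.
Voltage divider with the loaded lower leg: V_out = 3.49 × 18.51/(18.1 + 18.51) = 3.49 × 0.5056 = 1.764 V.
(Unloaded it would be 2.30 V; the load pulls it down.)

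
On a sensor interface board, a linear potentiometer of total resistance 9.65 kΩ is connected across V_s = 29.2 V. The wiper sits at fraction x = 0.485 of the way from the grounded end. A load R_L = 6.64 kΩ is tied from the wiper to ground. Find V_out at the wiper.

The pot divides into 4.970 kΩ above the wiper and 4.680 kΩ below.
Lower segment in parallel with the load: 4.680 ‖ 6.64 = 2.745 kΩ.
Then V_out = V_s · 2.745/(4.970 + 2.745) = 10.39 V.

V_out ≈ 10.4 V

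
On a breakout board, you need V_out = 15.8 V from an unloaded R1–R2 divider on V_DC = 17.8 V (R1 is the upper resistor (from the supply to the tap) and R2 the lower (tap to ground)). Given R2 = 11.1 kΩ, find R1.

R1 ≈ 1.41 kΩ

The divider ratio is R2/(R1+R2) = 15.8/17.8 = 0.8876.
Rearranging, R1 = R2·(1−k)/k = 11.1 × 0.1266 = 1.405 kΩ.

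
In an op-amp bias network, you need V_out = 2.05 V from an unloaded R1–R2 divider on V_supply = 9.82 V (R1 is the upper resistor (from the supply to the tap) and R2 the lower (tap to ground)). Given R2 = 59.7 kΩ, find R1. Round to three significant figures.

R1 ≈ 226 kΩ

V_out/V_supply = R2/(R1+R2) = 0.2088.
Rearranging, R1 = R2·(1−k)/k = 59.7 × 3.790 = 226.3 kΩ.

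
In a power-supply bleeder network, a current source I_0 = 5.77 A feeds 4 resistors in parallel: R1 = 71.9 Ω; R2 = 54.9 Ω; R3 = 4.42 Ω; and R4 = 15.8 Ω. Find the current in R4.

ΣG = 1/71.9 + 1/54.9 + 1/4.42 + 1/15.8 = 0.3217.
Current divider: I(R4) = I_0 · G_k/ΣG = 5.77 × (0.06329/0.3217) = 5.77 × 0.1968 = 1.135 A.

I ≈ 1.14 A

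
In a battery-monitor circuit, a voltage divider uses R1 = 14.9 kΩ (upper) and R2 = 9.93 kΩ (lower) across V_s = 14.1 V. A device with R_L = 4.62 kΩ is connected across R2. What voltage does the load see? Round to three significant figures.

First combine the lower leg with the load: R2 ‖ R_L = 3.153 kΩ.
Now apply the divider: V_out = 14.1 × 0.1747 = 2.463 V.

V_out ≈ 2.46 V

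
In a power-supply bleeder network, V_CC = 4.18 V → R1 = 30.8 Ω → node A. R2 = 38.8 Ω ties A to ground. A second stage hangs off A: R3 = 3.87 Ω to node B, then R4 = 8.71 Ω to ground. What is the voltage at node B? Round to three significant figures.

Node A sees R2 in parallel with the series input of stage 2, R3 + R4 = 12.58 Ω.
Effective lower resistance at A: R2 ‖ 12.58 = 9.500 Ω.
So V_A = 4.18 × 0.2357 = 0.9854 V.
V_B = V_A × 0.6924 = 0.6822 V.

V_B ≈ 0.682 V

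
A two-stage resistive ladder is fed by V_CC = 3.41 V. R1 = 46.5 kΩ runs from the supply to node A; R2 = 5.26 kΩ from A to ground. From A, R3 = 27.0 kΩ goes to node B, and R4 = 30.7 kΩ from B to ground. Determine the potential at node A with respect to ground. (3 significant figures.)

Node A sees R2 in parallel with the series input of stage 2, R3 + R4 = 57.70 kΩ.
R2 ‖ (R3+R4) = 4.821 kΩ.
First divider: V_A = V_CC · 4.821/(46.5 + 4.821) = 0.3203 V.

V_A ≈ 0.320 V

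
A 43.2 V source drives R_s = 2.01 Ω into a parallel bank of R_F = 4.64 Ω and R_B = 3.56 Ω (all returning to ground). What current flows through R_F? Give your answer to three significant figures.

Equivalent of the parallel group: R_p = 2.014 Ω.
V_A = 43.2 × 2.014/4.024 = 21.62 V.
Branch current I = V_A/R_F = 21.62/4.64 = 4.660 A.

I ≈ 4.66 A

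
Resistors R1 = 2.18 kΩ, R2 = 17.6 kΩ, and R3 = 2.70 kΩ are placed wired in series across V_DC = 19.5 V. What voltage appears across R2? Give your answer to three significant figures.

V ≈ 15.3 V

Series total: ΣR = 2.18 + 17.6 + 2.70 = 22.48 kΩ.
Voltage divider: V = V_DC · (17.60 / 22.48) = 19.5 × 0.7829 = 15.27 V.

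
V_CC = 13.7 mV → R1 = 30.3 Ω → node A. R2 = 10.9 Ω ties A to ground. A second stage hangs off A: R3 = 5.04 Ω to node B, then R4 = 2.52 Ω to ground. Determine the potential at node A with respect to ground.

Looking into the second stage from A: R3 + R4 = 7.560 Ω appears in parallel with R2.
Effective lower resistance at A: R2 ‖ 7.560 = 4.464 Ω.
So V_A = 13.7 × 0.1284 = 1.759 mV.

V_A ≈ 1.76 mV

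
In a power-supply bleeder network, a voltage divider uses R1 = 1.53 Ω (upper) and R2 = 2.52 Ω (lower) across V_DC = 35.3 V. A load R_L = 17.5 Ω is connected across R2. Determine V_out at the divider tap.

The load sits in parallel with R2, giving an effective lower resistance R2' = R2·R_L/(R2+R_L) = 2.203 Ω.
Voltage divider with the loaded lower leg: V_out = 35.3 × 2.203/(1.53 + 2.203) = 35.3 × 0.5901 = 20.83 V.
(Unloaded it would be 22.0 V; the load pulls it down.)

V_out ≈ 20.8 V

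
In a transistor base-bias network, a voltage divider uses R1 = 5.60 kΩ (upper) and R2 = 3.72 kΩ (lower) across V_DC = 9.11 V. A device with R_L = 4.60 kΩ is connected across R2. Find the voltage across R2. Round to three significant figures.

V_out ≈ 2.45 V

R2 ‖ R_L = (3.72 × 4.60)/(3.72 + 4.60) = 2.057 kΩ.
Then V_out = V_DC · R2'/(R1 + R2') = 9.11 × 2.057/7.657 = 2.447 V.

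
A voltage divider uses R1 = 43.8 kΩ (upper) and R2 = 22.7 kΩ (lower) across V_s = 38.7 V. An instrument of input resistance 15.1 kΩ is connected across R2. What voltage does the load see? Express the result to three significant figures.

R2 ‖ R_L = (22.7 × 15.1)/(22.7 + 15.1) = 9.068 kΩ.
Voltage divider with the loaded lower leg: V_out = 38.7 × 9.068/(43.8 + 9.068) = 38.7 × 0.1715 = 6.638 V.
(Unloaded it would be 13.2 V; the load pulls it down.)

V_out ≈ 6.64 V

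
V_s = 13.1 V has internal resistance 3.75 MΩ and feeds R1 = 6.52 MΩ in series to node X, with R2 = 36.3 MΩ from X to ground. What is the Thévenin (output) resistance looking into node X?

R1' = 3.75 + 6.52 = 10.27 MΩ (source resistance + R1).
Looking into X with the source shorted: R_th = R1'·R2/(R1'+R2) = 10.27 × 36.3/46.57 = 8.005 MΩ.

R_th ≈ 8.01 MΩ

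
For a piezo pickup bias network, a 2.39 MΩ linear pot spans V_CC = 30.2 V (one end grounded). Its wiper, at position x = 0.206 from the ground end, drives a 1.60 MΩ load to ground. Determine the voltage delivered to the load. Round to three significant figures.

V_out ≈ 5.00 V

Lower segment x·R_p = 0.4923 MΩ; upper segment (1−x)·R_p = 1.898 MΩ.
R_L loads the lower segment: effective lower R = 0.3765 MΩ.
Loaded-divider output: V_out = 30.2 × 0.1656 = 5.000 V.
(Unloaded: V_out = x·V_CC = 6.22 V.)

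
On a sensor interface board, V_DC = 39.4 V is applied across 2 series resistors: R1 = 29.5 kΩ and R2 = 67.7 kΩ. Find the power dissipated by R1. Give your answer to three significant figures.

The common current is I = 39.4/97.20 = 0.4053 mA.
P(R1) = I²·R1 = (0.4053)² × 29.5 = 4.847 mW.

P ≈ 4.85 mW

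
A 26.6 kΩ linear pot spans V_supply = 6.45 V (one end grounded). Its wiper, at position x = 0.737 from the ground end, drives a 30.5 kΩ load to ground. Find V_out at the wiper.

V_out ≈ 4.07 V

Split the track: R_lower = x·R_p = 19.60 kΩ, R_upper = (1−x)·R_p = 6.996 kΩ.
(x·R_p) ‖ R_L = 11.93 kΩ.
V_out = 6.45 × 11.93/(6.996 + 11.93) = 4.066 V.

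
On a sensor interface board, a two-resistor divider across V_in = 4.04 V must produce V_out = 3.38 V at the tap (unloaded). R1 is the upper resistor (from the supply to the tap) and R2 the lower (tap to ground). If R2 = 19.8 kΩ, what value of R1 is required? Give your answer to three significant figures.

Required fraction k = V_out/V_in = 0.8366.
So R1 = R2 · (V_in/V_out − 1) = 19.8 × (4.04/3.38 − 1) = 19.8 × 0.1953 = 3.866 kΩ.

R1 ≈ 3.87 kΩ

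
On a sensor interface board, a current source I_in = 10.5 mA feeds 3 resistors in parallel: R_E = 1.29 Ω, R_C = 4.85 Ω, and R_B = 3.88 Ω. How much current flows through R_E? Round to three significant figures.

I ≈ 6.57 mA

ΣG = 1/1.29 + 1/4.85 + 1/3.88 = 1.239.
R_E takes the fraction G_k/ΣG = 0.7752/1.239 = 0.6256, so I = 10.5 × 0.6256 = 6.569 mA.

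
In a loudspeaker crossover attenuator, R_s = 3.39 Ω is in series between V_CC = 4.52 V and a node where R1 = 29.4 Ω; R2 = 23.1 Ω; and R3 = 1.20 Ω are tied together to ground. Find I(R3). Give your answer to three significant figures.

I ≈ 0.922 A

Parallel bank: R_p = 1/(1/29.4 + 1/23.1 + 1/1.20) = 1.098 Ω.
Node voltage V_A = V_CC · R_p/(R_s + R_p) = 4.52 × 0.2447 = 1.106 V.
I(R3) = V_A / R3 = 1.106/1.20 = 0.9216 A.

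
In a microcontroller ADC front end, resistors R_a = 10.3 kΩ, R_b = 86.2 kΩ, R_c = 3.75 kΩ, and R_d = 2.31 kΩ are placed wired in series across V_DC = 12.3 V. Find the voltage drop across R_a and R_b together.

V ≈ 11.6 V

Series total: ΣR = 10.3 + 86.2 + 3.75 + 2.31 = 102.6 kΩ.
R_{R_a..R_b} = 10.3 + 86.2 = 96.50 kΩ.
V = V_DC · R/ΣR = 12.3 × 0.9409 = 11.57 V.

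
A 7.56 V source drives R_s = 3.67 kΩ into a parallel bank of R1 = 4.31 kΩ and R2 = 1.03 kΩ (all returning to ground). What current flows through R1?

I ≈ 0.324 mA

Equivalent of the parallel group: R_p = 0.8313 kΩ.
Node voltage V_A = V_supply · R_p/(R_s + R_p) = 7.56 × 0.1847 = 1.396 V.
I(R1) = V_A / R1 = 1.396/4.31 = 0.3239 mA.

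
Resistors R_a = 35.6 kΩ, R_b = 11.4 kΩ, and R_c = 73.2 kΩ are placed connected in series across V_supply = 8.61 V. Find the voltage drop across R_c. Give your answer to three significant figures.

Total series resistance ΣR = 35.6 + 11.4 + 73.2 = 120.2 kΩ.
V = V_supply · R/ΣR = 8.61 × 0.6090 = 5.243 V.

V ≈ 5.24 V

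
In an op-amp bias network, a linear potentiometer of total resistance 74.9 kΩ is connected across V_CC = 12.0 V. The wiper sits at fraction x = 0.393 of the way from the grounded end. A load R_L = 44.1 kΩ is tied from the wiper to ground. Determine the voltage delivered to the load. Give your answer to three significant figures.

V_out ≈ 3.36 V

Split the track: R_lower = x·R_p = 29.44 kΩ, R_upper = (1−x)·R_p = 45.46 kΩ.
(x·R_p) ‖ R_L = 17.65 kΩ.
Loaded-divider output: V_out = 12.0 × 0.2797 = 3.356 V.
(Unloaded: V_out = x·V_CC = 4.72 V.)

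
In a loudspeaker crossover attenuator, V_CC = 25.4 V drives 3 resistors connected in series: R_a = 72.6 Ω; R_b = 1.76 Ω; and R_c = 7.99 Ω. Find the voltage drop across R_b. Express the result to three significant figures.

V ≈ 0.543 V

Series total: ΣR = 72.6 + 1.76 + 7.99 = 82.35 Ω.
By the voltage-divider rule, V = 25.4 × 1.760/82.35 = 0.5429 V.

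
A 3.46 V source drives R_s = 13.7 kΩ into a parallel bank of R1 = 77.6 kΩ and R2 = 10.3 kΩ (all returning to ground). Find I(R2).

Parallel bank: R_p = 1/(1/77.6 + 1/10.3) = 9.093 kΩ.
V_A by voltage divider: V_A = 3.46 × 9.093/(13.7 + 9.093) = 1.380 V.
Branch current I = V_A/R2 = 1.380/10.3 = 0.1340 mA.

I ≈ 0.134 mA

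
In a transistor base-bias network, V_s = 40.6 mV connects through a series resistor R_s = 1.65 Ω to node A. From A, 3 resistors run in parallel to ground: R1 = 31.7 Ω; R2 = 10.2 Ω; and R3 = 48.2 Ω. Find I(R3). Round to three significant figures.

Combine the parallel branches: R_p = (1/31.7 + 1/10.2 + 1/48.2)⁻¹ = 6.652 Ω.
V_A by voltage divider: V_A = 40.6 × 6.652/(1.65 + 6.652) = 32.53 mV.
I(R3) = V_A / R3 = 32.53/48.2 = 0.6749 mA.

I ≈ 0.675 mA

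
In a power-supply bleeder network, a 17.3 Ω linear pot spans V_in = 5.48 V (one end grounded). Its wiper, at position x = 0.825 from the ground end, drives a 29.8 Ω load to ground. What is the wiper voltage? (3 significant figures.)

The pot divides into 3.028 Ω above the wiper and 14.27 Ω below.
Lower segment in parallel with the load: 14.27 ‖ 29.8 = 9.650 Ω.
Loaded-divider output: V_out = 5.48 × 0.7612 = 4.171 V.

V_out ≈ 4.17 V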